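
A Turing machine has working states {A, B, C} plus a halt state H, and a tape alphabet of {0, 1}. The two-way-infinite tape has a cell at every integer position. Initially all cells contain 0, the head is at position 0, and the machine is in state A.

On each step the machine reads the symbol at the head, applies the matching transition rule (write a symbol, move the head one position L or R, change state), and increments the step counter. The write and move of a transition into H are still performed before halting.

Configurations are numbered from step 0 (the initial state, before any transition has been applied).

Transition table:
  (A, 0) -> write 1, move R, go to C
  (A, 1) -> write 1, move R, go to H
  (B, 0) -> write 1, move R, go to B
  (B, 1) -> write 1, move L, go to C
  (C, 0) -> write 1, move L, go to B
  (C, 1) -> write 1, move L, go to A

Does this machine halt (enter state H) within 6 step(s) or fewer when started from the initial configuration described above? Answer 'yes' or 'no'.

Answer: no

Derivation:
Step 1: in state A at pos 0, read 0 -> (A,0)->write 1,move R,goto C. Now: state=C, head=1, tape[-1..2]=0100 (head:   ^)
Step 2: in state C at pos 1, read 0 -> (C,0)->write 1,move L,goto B. Now: state=B, head=0, tape[-1..2]=0110 (head:  ^)
Step 3: in state B at pos 0, read 1 -> (B,1)->write 1,move L,goto C. Now: state=C, head=-1, tape[-2..2]=00110 (head:  ^)
Step 4: in state C at pos -1, read 0 -> (C,0)->write 1,move L,goto B. Now: state=B, head=-2, tape[-3..2]=001110 (head:  ^)
Step 5: in state B at pos -2, read 0 -> (B,0)->write 1,move R,goto B. Now: state=B, head=-1, tape[-3..2]=011110 (head:   ^)
Step 6: in state B at pos -1, read 1 -> (B,1)->write 1,move L,goto C. Now: state=C, head=-2, tape[-3..2]=011110 (head:  ^)
After 6 step(s): state = C (not H) -> not halted within 6 -> no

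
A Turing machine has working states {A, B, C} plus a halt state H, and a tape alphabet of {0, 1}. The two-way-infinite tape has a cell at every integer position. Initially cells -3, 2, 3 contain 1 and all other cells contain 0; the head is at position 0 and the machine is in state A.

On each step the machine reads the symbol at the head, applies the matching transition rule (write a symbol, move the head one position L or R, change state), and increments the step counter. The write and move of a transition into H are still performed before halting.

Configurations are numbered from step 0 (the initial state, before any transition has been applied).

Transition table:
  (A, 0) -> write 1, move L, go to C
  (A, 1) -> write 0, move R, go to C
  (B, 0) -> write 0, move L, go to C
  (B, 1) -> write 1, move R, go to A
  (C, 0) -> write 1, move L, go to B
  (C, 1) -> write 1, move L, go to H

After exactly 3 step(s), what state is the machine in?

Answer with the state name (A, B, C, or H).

Step 1: in state A at pos 0, read 0 -> (A,0)->write 1,move L,goto C. Now: state=C, head=-1, tape[-4..4]=010010110 (head:    ^)
Step 2: in state C at pos -1, read 0 -> (C,0)->write 1,move L,goto B. Now: state=B, head=-2, tape[-4..4]=010110110 (head:   ^)
Step 3: in state B at pos -2, read 0 -> (B,0)->write 0,move L,goto C. Now: state=C, head=-3, tape[-4..4]=010110110 (head:  ^)

Answer: C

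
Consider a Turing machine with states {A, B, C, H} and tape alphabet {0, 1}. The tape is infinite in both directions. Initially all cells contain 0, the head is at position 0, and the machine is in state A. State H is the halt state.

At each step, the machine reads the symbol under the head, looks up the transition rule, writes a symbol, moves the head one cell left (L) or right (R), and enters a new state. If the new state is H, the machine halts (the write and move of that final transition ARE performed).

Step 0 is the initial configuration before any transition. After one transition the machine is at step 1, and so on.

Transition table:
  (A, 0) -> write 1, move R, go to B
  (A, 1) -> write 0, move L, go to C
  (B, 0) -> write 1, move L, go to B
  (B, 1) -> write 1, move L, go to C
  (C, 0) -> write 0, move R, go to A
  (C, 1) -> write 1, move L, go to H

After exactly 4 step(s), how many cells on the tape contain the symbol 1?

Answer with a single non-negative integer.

Step 1: in state A at pos 0, read 0 -> (A,0)->write 1,move R,goto B. Now: state=B, head=1, tape[-1..2]=0100 (head:   ^)
Step 2: in state B at pos 1, read 0 -> (B,0)->write 1,move L,goto B. Now: state=B, head=0, tape[-1..2]=0110 (head:  ^)
Step 3: in state B at pos 0, read 1 -> (B,1)->write 1,move L,goto C. Now: state=C, head=-1, tape[-2..2]=00110 (head:  ^)
Step 4: in state C at pos -1, read 0 -> (C,0)->write 0,move R,goto A. Now: state=A, head=0, tape[-2..2]=00110 (head:   ^)
Cells containing 1 after step 4: {0, 1} -> 2 cell(s)

Answer: 2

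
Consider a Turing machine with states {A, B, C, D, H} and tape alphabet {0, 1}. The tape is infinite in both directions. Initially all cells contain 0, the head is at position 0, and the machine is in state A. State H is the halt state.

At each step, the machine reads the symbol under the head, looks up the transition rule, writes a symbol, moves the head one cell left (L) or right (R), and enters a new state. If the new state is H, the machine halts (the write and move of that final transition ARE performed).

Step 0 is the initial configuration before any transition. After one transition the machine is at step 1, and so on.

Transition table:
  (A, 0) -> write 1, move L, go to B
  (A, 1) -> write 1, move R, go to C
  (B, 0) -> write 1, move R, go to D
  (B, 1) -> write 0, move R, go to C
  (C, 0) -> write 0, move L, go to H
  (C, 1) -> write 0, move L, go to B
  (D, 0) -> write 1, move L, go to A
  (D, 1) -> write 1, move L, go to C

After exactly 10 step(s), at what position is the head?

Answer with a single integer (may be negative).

Answer: -2

Derivation:
Step 1: in state A at pos 0, read 0 -> (A,0)->write 1,move L,goto B. Now: state=B, head=-1, tape[-2..1]=0010 (head:  ^)
Step 2: in state B at pos -1, read 0 -> (B,0)->write 1,move R,goto D. Now: state=D, head=0, tape[-2..1]=0110 (head:   ^)
Step 3: in state D at pos 0, read 1 -> (D,1)->write 1,move L,goto C. Now: state=C, head=-1, tape[-2..1]=0110 (head:  ^)
Step 4: in state C at pos -1, read 1 -> (C,1)->write 0,move L,goto B. Now: state=B, head=-2, tape[-3..1]=00010 (head:  ^)
Step 5: in state B at pos -2, read 0 -> (B,0)->write 1,move R,goto D. Now: state=D, head=-1, tape[-3..1]=01010 (head:   ^)
Step 6: in state D at pos -1, read 0 -> (D,0)->write 1,move L,goto A. Now: state=A, head=-2, tape[-3..1]=01110 (head:  ^)
Step 7: in state A at pos -2, read 1 -> (A,1)->write 1,move R,goto C. Now: state=C, head=-1, tape[-3..1]=01110 (head:   ^)
Step 8: in state C at pos -1, read 1 -> (C,1)->write 0,move L,goto B. Now: state=B, head=-2, tape[-3..1]=01010 (head:  ^)
Step 9: in state B at pos -2, read 1 -> (B,1)->write 0,move R,goto C. Now: state=C, head=-1, tape[-3..1]=00010 (head:   ^)
Step 10: in state C at pos -1, read 0 -> (C,0)->write 0,move L,goto H. Now: state=H, head=-2, tape[-3..1]=00010 (head:  ^)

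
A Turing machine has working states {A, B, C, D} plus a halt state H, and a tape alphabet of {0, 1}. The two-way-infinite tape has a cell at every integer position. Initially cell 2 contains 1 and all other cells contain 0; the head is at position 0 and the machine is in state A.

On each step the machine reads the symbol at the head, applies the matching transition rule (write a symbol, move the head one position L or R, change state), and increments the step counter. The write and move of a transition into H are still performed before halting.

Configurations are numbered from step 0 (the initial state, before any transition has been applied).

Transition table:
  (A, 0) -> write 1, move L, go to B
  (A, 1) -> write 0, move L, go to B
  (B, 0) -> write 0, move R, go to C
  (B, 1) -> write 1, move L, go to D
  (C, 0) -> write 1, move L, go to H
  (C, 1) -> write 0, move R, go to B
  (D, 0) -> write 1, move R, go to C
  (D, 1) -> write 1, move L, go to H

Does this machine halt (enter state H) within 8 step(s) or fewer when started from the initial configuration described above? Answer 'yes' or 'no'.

Answer: yes

Derivation:
Step 1: in state A at pos 0, read 0 -> (A,0)->write 1,move L,goto B. Now: state=B, head=-1, tape[-2..3]=001010 (head:  ^)
Step 2: in state B at pos -1, read 0 -> (B,0)->write 0,move R,goto C. Now: state=C, head=0, tape[-2..3]=001010 (head:   ^)
Step 3: in state C at pos 0, read 1 -> (C,1)->write 0,move R,goto B. Now: state=B, head=1, tape[-2..3]=000010 (head:    ^)
Step 4: in state B at pos 1, read 0 -> (B,0)->write 0,move R,goto C. Now: state=C, head=2, tape[-2..3]=000010 (head:     ^)
Step 5: in state C at pos 2, read 1 -> (C,1)->write 0,move R,goto B. Now: state=B, head=3, tape[-2..4]=0000000 (head:      ^)
Step 6: in state B at pos 3, read 0 -> (B,0)->write 0,move R,goto C. Now: state=C, head=4, tape[-2..5]=00000000 (head:       ^)
Step 7: in state C at pos 4, read 0 -> (C,0)->write 1,move L,goto H. Now: state=H, head=3, tape[-2..5]=00000010 (head:      ^)
State H reached at step 7; 7 <= 8 -> yes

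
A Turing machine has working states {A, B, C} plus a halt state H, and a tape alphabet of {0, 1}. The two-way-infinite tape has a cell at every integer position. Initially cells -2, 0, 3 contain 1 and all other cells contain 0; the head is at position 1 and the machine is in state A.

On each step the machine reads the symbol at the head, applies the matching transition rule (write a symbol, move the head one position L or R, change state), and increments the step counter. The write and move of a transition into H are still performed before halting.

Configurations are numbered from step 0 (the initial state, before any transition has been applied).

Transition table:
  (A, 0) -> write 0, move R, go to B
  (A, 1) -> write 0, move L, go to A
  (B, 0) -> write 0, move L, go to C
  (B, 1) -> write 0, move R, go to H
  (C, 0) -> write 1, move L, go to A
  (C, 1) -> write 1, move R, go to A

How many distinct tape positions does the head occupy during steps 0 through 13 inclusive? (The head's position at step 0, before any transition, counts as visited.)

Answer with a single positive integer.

Answer: 7

Derivation:
Step 1: in state A at pos 1, read 0 -> (A,0)->write 0,move R,goto B. Now: state=B, head=2, tape[-3..4]=01010010 (head:      ^)
Step 2: in state B at pos 2, read 0 -> (B,0)->write 0,move L,goto C. Now: state=C, head=1, tape[-3..4]=01010010 (head:     ^)
Step 3: in state C at pos 1, read 0 -> (C,0)->write 1,move L,goto A. Now: state=A, head=0, tape[-3..4]=01011010 (head:    ^)
Step 4: in state A at pos 0, read 1 -> (A,1)->write 0,move L,goto A. Now: state=A, head=-1, tape[-3..4]=01001010 (head:   ^)
Step 5: in state A at pos -1, read 0 -> (A,0)->write 0,move R,goto B. Now: state=B, head=0, tape[-3..4]=01001010 (head:    ^)
Step 6: in state B at pos 0, read 0 -> (B,0)->write 0,move L,goto C. Now: state=C, head=-1, tape[-3..4]=01001010 (head:   ^)
Step 7: in state C at pos -1, read 0 -> (C,0)->write 1,move L,goto A. Now: state=A, head=-2, tape[-3..4]=01101010 (head:  ^)
Step 8: in state A at pos -2, read 1 -> (A,1)->write 0,move L,goto A. Now: state=A, head=-3, tape[-4..4]=000101010 (head:  ^)
Step 9: in state A at pos -3, read 0 -> (A,0)->write 0,move R,goto B. Now: state=B, head=-2, tape[-4..4]=000101010 (head:   ^)
Step 10: in state B at pos -2, read 0 -> (B,0)->write 0,move L,goto C. Now: state=C, head=-3, tape[-4..4]=000101010 (head:  ^)
Step 11: in state C at pos -3, read 0 -> (C,0)->write 1,move L,goto A. Now: state=A, head=-4, tape[-5..4]=0010101010 (head:  ^)
Step 12: in state A at pos -4, read 0 -> (A,0)->write 0,move R,goto B. Now: state=B, head=-3, tape[-5..4]=0010101010 (head:   ^)
Step 13: in state B at pos -3, read 1 -> (B,1)->write 0,move R,goto H. Now: state=H, head=-2, tape[-5..4]=0000101010 (head:    ^)
Head positions at steps 0..13: starting at 1, distinct positions visited = {-4, -3, -2, -1, 0, 1, 2} -> 7 position(s)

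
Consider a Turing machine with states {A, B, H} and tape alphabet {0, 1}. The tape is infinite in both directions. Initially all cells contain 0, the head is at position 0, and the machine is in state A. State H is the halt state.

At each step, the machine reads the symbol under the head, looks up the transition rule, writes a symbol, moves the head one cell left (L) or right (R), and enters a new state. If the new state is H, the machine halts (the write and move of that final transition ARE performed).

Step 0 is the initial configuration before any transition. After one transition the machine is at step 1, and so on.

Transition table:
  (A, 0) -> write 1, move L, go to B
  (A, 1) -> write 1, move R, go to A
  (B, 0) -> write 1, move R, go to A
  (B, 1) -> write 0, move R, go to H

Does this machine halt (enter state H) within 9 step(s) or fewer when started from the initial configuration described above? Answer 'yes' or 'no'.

Answer: yes

Derivation:
Step 1: in state A at pos 0, read 0 -> (A,0)->write 1,move L,goto B. Now: state=B, head=-1, tape[-2..1]=0010 (head:  ^)
Step 2: in state B at pos -1, read 0 -> (B,0)->write 1,move R,goto A. Now: state=A, head=0, tape[-2..1]=0110 (head:   ^)
Step 3: in state A at pos 0, read 1 -> (A,1)->write 1,move R,goto A. Now: state=A, head=1, tape[-2..2]=01100 (head:    ^)
Step 4: in state A at pos 1, read 0 -> (A,0)->write 1,move L,goto B. Now: state=B, head=0, tape[-2..2]=01110 (head:   ^)
Step 5: in state B at pos 0, read 1 -> (B,1)->write 0,move R,goto H. Now: state=H, head=1, tape[-2..2]=01010 (head:    ^)
State H reached at step 5; 5 <= 9 -> yes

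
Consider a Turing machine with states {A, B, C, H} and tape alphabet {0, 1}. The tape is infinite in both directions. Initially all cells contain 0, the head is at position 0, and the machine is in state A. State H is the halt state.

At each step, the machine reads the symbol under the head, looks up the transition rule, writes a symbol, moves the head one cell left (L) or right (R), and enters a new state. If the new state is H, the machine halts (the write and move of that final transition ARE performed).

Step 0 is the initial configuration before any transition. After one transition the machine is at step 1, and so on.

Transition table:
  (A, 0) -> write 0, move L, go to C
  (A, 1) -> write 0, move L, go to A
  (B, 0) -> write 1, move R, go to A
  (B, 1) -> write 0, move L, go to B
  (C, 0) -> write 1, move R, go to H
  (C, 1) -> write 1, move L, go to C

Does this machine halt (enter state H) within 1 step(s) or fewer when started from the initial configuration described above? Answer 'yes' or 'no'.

Step 1: in state A at pos 0, read 0 -> (A,0)->write 0,move L,goto C. Now: state=C, head=-1, tape[-2..1]=0000 (head:  ^)
After 1 step(s): state = C (not H) -> not halted within 1 -> no

Answer: no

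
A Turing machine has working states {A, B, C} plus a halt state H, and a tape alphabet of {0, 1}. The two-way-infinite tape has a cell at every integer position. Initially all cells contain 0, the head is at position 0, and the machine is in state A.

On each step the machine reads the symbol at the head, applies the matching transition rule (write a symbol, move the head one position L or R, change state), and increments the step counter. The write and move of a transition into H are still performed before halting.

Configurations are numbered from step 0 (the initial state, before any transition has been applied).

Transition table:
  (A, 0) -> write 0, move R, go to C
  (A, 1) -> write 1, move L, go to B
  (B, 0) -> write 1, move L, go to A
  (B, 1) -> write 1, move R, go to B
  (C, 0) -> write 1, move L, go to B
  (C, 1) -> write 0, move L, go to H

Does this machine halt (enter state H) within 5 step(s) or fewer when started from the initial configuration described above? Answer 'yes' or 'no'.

Answer: yes

Derivation:
Step 1: in state A at pos 0, read 0 -> (A,0)->write 0,move R,goto C. Now: state=C, head=1, tape[-1..2]=0000 (head:   ^)
Step 2: in state C at pos 1, read 0 -> (C,0)->write 1,move L,goto B. Now: state=B, head=0, tape[-1..2]=0010 (head:  ^)
Step 3: in state B at pos 0, read 0 -> (B,0)->write 1,move L,goto A. Now: state=A, head=-1, tape[-2..2]=00110 (head:  ^)
Step 4: in state A at pos -1, read 0 -> (A,0)->write 0,move R,goto C. Now: state=C, head=0, tape[-2..2]=00110 (head:   ^)
Step 5: in state C at pos 0, read 1 -> (C,1)->write 0,move L,goto H. Now: state=H, head=-1, tape[-2..2]=00010 (head:  ^)
State H reached at step 5; 5 <= 5 -> yes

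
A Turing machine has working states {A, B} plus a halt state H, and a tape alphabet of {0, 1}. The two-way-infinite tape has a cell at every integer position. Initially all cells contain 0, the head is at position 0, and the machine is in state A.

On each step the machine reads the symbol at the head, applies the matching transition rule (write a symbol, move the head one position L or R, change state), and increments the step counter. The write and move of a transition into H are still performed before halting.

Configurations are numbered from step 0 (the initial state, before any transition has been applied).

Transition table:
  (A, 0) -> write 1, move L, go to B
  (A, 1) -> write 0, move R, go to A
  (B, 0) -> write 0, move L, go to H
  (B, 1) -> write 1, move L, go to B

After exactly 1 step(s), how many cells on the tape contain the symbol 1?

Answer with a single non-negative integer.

Step 1: in state A at pos 0, read 0 -> (A,0)->write 1,move L,goto B. Now: state=B, head=-1, tape[-2..1]=0010 (head:  ^)
Cells containing 1 after step 1: {0} -> 1 cell(s)

Answer: 1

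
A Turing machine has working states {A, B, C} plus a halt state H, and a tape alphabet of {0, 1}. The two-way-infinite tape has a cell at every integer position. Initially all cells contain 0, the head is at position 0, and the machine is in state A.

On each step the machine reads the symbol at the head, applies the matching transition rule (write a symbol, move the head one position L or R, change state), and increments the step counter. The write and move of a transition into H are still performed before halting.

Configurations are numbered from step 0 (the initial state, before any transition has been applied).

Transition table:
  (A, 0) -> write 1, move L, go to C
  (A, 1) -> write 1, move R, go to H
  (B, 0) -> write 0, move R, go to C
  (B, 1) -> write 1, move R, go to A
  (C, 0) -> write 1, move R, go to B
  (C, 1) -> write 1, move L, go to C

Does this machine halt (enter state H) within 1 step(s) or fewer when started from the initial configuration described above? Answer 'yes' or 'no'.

Answer: no

Derivation:
Step 1: in state A at pos 0, read 0 -> (A,0)->write 1,move L,goto C. Now: state=C, head=-1, tape[-2..1]=0010 (head:  ^)
After 1 step(s): state = C (not H) -> not halted within 1 -> no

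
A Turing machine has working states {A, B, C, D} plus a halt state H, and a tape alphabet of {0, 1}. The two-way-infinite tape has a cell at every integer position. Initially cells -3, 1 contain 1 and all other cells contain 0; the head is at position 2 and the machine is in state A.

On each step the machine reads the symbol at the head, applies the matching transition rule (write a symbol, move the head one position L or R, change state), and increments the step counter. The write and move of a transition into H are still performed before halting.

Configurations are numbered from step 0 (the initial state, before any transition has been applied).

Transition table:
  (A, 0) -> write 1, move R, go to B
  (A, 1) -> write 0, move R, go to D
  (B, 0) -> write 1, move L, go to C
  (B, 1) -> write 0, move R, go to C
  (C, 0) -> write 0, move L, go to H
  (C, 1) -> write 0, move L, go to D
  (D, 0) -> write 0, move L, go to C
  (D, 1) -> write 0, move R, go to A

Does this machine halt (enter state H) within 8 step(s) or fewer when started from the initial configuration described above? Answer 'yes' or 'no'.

Answer: yes

Derivation:
Step 1: in state A at pos 2, read 0 -> (A,0)->write 1,move R,goto B. Now: state=B, head=3, tape[-4..4]=010001100 (head:        ^)
Step 2: in state B at pos 3, read 0 -> (B,0)->write 1,move L,goto C. Now: state=C, head=2, tape[-4..4]=010001110 (head:       ^)
Step 3: in state C at pos 2, read 1 -> (C,1)->write 0,move L,goto D. Now: state=D, head=1, tape[-4..4]=010001010 (head:      ^)
Step 4: in state D at pos 1, read 1 -> (D,1)->write 0,move R,goto A. Now: state=A, head=2, tape[-4..4]=010000010 (head:       ^)
Step 5: in state A at pos 2, read 0 -> (A,0)->write 1,move R,goto B. Now: state=B, head=3, tape[-4..4]=010000110 (head:        ^)
Step 6: in state B at pos 3, read 1 -> (B,1)->write 0,move R,goto C. Now: state=C, head=4, tape[-4..5]=0100001000 (head:         ^)
Step 7: in state C at pos 4, read 0 -> (C,0)->write 0,move L,goto H. Now: state=H, head=3, tape[-4..5]=0100001000 (head:        ^)
State H reached at step 7; 7 <= 8 -> yes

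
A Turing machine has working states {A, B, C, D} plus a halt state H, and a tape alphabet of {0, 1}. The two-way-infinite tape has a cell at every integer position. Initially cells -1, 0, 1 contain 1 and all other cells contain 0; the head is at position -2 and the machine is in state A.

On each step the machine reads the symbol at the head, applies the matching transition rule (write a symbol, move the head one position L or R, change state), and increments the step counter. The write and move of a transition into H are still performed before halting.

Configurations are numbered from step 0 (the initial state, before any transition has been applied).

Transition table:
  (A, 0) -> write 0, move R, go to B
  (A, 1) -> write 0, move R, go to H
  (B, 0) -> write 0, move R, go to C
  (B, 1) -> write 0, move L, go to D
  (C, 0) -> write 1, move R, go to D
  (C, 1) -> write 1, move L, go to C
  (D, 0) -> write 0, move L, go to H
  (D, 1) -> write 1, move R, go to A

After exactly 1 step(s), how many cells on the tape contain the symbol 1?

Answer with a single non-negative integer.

Answer: 3

Derivation:
Step 1: in state A at pos -2, read 0 -> (A,0)->write 0,move R,goto B. Now: state=B, head=-1, tape[-3..2]=001110 (head:   ^)
Cells containing 1 after step 1: {-1, 0, 1} -> 3 cell(s)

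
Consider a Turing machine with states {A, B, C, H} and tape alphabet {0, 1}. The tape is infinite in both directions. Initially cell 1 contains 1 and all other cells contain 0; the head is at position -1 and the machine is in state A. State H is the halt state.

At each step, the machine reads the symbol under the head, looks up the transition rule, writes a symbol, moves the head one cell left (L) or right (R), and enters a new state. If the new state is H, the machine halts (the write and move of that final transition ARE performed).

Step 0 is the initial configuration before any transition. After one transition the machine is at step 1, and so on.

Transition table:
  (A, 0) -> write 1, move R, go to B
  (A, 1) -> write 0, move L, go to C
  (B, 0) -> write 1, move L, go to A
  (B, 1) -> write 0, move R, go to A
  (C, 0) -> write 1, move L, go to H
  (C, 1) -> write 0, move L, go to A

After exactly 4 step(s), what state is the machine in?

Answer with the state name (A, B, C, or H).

Step 1: in state A at pos -1, read 0 -> (A,0)->write 1,move R,goto B. Now: state=B, head=0, tape[-2..2]=01010 (head:   ^)
Step 2: in state B at pos 0, read 0 -> (B,0)->write 1,move L,goto A. Now: state=A, head=-1, tape[-2..2]=01110 (head:  ^)
Step 3: in state A at pos -1, read 1 -> (A,1)->write 0,move L,goto C. Now: state=C, head=-2, tape[-3..2]=000110 (head:  ^)
Step 4: in state C at pos -2, read 0 -> (C,0)->write 1,move L,goto H. Now: state=H, head=-3, tape[-4..2]=0010110 (head:  ^)

Answer: H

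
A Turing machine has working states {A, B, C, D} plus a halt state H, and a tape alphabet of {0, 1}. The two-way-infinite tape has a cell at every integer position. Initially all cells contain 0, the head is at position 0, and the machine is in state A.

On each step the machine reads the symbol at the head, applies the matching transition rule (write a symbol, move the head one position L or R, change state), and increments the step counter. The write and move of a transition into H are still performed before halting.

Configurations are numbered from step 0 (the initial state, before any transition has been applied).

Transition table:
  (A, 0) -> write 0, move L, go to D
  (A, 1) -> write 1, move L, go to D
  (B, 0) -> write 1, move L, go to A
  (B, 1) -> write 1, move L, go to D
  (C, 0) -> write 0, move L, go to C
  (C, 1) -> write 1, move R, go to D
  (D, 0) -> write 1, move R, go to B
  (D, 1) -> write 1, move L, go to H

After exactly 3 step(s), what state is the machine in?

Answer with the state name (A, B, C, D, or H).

Answer: A

Derivation:
Step 1: in state A at pos 0, read 0 -> (A,0)->write 0,move L,goto D. Now: state=D, head=-1, tape[-2..1]=0000 (head:  ^)
Step 2: in state D at pos -1, read 0 -> (D,0)->write 1,move R,goto B. Now: state=B, head=0, tape[-2..1]=0100 (head:   ^)
Step 3: in state B at pos 0, read 0 -> (B,0)->write 1,move L,goto A. Now: state=A, head=-1, tape[-2..1]=0110 (head:  ^)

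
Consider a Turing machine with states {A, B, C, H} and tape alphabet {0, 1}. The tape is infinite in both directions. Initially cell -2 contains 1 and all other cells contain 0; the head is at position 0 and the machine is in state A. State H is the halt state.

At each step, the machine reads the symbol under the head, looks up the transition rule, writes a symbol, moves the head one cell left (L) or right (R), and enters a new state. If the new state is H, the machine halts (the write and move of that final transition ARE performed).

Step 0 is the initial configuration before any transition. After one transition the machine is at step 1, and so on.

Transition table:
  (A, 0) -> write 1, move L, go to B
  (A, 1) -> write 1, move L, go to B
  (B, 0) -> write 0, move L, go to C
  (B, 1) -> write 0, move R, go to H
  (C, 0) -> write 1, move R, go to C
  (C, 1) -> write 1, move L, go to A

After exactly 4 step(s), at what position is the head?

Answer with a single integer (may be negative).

Answer: -4

Derivation:
Step 1: in state A at pos 0, read 0 -> (A,0)->write 1,move L,goto B. Now: state=B, head=-1, tape[-3..1]=01010 (head:   ^)
Step 2: in state B at pos -1, read 0 -> (B,0)->write 0,move L,goto C. Now: state=C, head=-2, tape[-3..1]=01010 (head:  ^)
Step 3: in state C at pos -2, read 1 -> (C,1)->write 1,move L,goto A. Now: state=A, head=-3, tape[-4..1]=001010 (head:  ^)
Step 4: in state A at pos -3, read 0 -> (A,0)->write 1,move L,goto B. Now: state=B, head=-4, tape[-5..1]=0011010 (head:  ^)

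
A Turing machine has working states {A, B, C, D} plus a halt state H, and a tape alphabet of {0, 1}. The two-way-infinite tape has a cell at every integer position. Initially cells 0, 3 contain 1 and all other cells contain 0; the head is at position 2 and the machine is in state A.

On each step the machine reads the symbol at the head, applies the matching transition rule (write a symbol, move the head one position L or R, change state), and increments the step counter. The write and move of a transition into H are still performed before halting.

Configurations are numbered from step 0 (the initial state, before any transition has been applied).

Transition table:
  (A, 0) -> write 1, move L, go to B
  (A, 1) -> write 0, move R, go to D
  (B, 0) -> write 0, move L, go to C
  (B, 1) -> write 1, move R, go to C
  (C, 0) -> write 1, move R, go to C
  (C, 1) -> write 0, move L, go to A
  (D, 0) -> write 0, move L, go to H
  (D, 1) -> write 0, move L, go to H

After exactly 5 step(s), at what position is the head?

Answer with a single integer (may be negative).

Step 1: in state A at pos 2, read 0 -> (A,0)->write 1,move L,goto B. Now: state=B, head=1, tape[-1..4]=010110 (head:   ^)
Step 2: in state B at pos 1, read 0 -> (B,0)->write 0,move L,goto C. Now: state=C, head=0, tape[-1..4]=010110 (head:  ^)
Step 3: in state C at pos 0, read 1 -> (C,1)->write 0,move L,goto A. Now: state=A, head=-1, tape[-2..4]=0000110 (head:  ^)
Step 4: in state A at pos -1, read 0 -> (A,0)->write 1,move L,goto B. Now: state=B, head=-2, tape[-3..4]=00100110 (head:  ^)
Step 5: in state B at pos -2, read 0 -> (B,0)->write 0,move L,goto C. Now: state=C, head=-3, tape[-4..4]=000100110 (head:  ^)

Answer: -3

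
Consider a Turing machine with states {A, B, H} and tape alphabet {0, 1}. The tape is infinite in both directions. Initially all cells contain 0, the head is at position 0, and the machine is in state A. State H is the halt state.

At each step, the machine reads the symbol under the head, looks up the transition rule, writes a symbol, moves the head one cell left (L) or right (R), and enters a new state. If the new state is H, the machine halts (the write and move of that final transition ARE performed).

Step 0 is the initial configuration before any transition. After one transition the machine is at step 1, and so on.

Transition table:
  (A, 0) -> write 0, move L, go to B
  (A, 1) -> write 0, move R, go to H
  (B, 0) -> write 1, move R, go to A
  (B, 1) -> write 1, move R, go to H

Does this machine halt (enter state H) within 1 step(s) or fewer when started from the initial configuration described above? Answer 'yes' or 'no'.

Step 1: in state A at pos 0, read 0 -> (A,0)->write 0,move L,goto B. Now: state=B, head=-1, tape[-2..1]=0000 (head:  ^)
After 1 step(s): state = B (not H) -> not halted within 1 -> no

Answer: no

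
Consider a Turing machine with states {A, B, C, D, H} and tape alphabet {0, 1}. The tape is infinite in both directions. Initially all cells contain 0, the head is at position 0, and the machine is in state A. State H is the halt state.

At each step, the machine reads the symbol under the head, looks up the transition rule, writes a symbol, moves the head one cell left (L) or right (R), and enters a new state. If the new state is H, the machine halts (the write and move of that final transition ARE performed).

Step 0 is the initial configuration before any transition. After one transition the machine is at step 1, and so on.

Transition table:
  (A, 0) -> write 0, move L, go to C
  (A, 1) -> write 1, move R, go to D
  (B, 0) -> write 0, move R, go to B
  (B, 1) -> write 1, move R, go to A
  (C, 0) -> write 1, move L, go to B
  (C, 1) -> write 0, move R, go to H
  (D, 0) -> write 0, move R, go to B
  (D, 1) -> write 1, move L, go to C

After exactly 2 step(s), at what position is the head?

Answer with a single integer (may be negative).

Answer: -2

Derivation:
Step 1: in state A at pos 0, read 0 -> (A,0)->write 0,move L,goto C. Now: state=C, head=-1, tape[-2..1]=0000 (head:  ^)
Step 2: in state C at pos -1, read 0 -> (C,0)->write 1,move L,goto B. Now: state=B, head=-2, tape[-3..1]=00100 (head:  ^)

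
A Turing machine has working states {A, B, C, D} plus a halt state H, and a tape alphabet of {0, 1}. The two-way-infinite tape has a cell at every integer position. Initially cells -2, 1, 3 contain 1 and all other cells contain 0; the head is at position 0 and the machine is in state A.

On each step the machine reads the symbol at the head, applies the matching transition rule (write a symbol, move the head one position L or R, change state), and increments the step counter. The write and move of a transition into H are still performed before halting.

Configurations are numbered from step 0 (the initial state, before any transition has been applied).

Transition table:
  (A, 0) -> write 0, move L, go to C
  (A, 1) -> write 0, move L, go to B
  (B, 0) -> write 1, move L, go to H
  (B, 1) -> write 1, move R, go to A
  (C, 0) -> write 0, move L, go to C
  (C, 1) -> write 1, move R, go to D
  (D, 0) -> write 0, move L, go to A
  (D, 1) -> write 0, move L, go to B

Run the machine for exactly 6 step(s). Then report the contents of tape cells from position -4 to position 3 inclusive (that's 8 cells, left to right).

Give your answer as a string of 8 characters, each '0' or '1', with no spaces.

Answer: 01000101

Derivation:
Step 1: in state A at pos 0, read 0 -> (A,0)->write 0,move L,goto C. Now: state=C, head=-1, tape[-3..4]=01001010 (head:   ^)
Step 2: in state C at pos -1, read 0 -> (C,0)->write 0,move L,goto C. Now: state=C, head=-2, tape[-3..4]=01001010 (head:  ^)
Step 3: in state C at pos -2, read 1 -> (C,1)->write 1,move R,goto D. Now: state=D, head=-1, tape[-3..4]=01001010 (head:   ^)
Step 4: in state D at pos -1, read 0 -> (D,0)->write 0,move L,goto A. Now: state=A, head=-2, tape[-3..4]=01001010 (head:  ^)
Step 5: in state A at pos -2, read 1 -> (A,1)->write 0,move L,goto B. Now: state=B, head=-3, tape[-4..4]=000001010 (head:  ^)
Step 6: in state B at pos -3, read 0 -> (B,0)->write 1,move L,goto H. Now: state=H, head=-4, tape[-5..4]=0010001010 (head:  ^)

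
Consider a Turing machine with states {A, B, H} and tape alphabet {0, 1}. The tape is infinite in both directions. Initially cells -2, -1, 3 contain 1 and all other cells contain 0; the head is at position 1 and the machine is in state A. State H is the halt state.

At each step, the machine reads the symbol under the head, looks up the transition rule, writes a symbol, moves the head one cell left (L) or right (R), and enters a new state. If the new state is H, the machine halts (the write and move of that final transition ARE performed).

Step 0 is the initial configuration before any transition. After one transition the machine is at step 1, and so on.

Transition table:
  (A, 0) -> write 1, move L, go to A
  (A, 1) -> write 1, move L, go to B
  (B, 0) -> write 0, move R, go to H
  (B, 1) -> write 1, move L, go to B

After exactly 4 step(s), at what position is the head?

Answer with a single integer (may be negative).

Answer: -3

Derivation:
Step 1: in state A at pos 1, read 0 -> (A,0)->write 1,move L,goto A. Now: state=A, head=0, tape[-3..4]=01101010 (head:    ^)
Step 2: in state A at pos 0, read 0 -> (A,0)->write 1,move L,goto A. Now: state=A, head=-1, tape[-3..4]=01111010 (head:   ^)
Step 3: in state A at pos -1, read 1 -> (A,1)->write 1,move L,goto B. Now: state=B, head=-2, tape[-3..4]=01111010 (head:  ^)
Step 4: in state B at pos -2, read 1 -> (B,1)->write 1,move L,goto B. Now: state=B, head=-3, tape[-4..4]=001111010 (head:  ^)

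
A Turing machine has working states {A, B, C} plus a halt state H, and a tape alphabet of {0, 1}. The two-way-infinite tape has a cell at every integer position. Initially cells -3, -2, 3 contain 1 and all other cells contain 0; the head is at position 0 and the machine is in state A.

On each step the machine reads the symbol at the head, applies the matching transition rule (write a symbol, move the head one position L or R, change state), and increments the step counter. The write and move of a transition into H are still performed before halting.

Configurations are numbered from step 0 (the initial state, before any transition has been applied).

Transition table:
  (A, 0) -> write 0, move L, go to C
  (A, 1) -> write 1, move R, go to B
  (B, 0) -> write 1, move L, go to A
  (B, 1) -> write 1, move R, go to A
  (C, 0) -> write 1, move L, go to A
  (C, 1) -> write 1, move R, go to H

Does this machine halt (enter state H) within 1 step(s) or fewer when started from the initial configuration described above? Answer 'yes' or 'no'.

Answer: no

Derivation:
Step 1: in state A at pos 0, read 0 -> (A,0)->write 0,move L,goto C. Now: state=C, head=-1, tape[-4..4]=011000010 (head:    ^)
After 1 step(s): state = C (not H) -> not halted within 1 -> no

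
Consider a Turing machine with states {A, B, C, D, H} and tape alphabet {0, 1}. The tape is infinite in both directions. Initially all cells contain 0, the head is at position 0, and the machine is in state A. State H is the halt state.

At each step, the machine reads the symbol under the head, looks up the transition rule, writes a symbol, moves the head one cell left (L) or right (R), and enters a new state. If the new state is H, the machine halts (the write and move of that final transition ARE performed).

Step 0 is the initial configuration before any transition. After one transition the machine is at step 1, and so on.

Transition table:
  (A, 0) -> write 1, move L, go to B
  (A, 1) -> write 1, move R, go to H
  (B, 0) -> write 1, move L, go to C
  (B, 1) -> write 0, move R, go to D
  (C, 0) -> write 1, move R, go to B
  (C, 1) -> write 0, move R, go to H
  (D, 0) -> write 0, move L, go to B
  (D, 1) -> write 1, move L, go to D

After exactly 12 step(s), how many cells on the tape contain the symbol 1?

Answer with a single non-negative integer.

Step 1: in state A at pos 0, read 0 -> (A,0)->write 1,move L,goto B. Now: state=B, head=-1, tape[-2..1]=0010 (head:  ^)
Step 2: in state B at pos -1, read 0 -> (B,0)->write 1,move L,goto C. Now: state=C, head=-2, tape[-3..1]=00110 (head:  ^)
Step 3: in state C at pos -2, read 0 -> (C,0)->write 1,move R,goto B. Now: state=B, head=-1, tape[-3..1]=01110 (head:   ^)
Step 4: in state B at pos -1, read 1 -> (B,1)->write 0,move R,goto D. Now: state=D, head=0, tape[-3..1]=01010 (head:    ^)
Step 5: in state D at pos 0, read 1 -> (D,1)->write 1,move L,goto D. Now: state=D, head=-1, tape[-3..1]=01010 (head:   ^)
Step 6: in state D at pos -1, read 0 -> (D,0)->write 0,move L,goto B. Now: state=B, head=-2, tape[-3..1]=01010 (head:  ^)
Step 7: in state B at pos -2, read 1 -> (B,1)->write 0,move R,goto D. Now: state=D, head=-1, tape[-3..1]=00010 (head:   ^)
Step 8: in state D at pos -1, read 0 -> (D,0)->write 0,move L,goto B. Now: state=B, head=-2, tape[-3..1]=00010 (head:  ^)
Step 9: in state B at pos -2, read 0 -> (B,0)->write 1,move L,goto C. Now: state=C, head=-3, tape[-4..1]=001010 (head:  ^)
Step 10: in state C at pos -3, read 0 -> (C,0)->write 1,move R,goto B. Now: state=B, head=-2, tape[-4..1]=011010 (head:   ^)
Step 11: in state B at pos -2, read 1 -> (B,1)->write 0,move R,goto D. Now: state=D, head=-1, tape[-4..1]=010010 (head:    ^)
Step 12: in state D at pos -1, read 0 -> (D,0)->write 0,move L,goto B. Now: state=B, head=-2, tape[-4..1]=010010 (head:   ^)
Cells containing 1 after step 12: {-3, 0} -> 2 cell(s)

Answer: 2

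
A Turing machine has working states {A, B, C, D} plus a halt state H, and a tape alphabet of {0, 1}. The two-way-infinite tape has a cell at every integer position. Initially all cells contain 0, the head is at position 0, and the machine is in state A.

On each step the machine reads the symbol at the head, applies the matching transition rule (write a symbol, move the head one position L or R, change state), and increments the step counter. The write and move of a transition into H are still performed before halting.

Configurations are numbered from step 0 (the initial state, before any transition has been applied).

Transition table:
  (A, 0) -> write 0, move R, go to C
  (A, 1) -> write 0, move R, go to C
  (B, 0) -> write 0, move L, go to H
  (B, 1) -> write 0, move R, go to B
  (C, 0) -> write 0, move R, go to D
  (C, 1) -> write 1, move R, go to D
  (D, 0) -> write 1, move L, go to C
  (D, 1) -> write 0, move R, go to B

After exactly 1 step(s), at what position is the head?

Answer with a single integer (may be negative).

Answer: 1

Derivation:
Step 1: in state A at pos 0, read 0 -> (A,0)->write 0,move R,goto C. Now: state=C, head=1, tape[-1..2]=0000 (head:   ^)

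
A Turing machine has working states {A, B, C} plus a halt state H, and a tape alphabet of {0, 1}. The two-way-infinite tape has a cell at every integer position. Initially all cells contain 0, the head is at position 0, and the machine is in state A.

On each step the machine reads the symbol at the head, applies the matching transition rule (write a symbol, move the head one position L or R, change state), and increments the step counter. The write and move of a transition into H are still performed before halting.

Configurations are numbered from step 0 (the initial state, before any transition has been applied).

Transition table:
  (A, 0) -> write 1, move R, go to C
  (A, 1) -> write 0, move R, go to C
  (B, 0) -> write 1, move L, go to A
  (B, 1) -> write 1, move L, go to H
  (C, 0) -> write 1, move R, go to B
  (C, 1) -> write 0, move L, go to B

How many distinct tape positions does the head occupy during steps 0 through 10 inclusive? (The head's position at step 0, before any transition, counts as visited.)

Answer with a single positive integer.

Step 1: in state A at pos 0, read 0 -> (A,0)->write 1,move R,goto C. Now: state=C, head=1, tape[-1..2]=0100 (head:   ^)
Step 2: in state C at pos 1, read 0 -> (C,0)->write 1,move R,goto B. Now: state=B, head=2, tape[-1..3]=01100 (head:    ^)
Step 3: in state B at pos 2, read 0 -> (B,0)->write 1,move L,goto A. Now: state=A, head=1, tape[-1..3]=01110 (head:   ^)
Step 4: in state A at pos 1, read 1 -> (A,1)->write 0,move R,goto C. Now: state=C, head=2, tape[-1..3]=01010 (head:    ^)
Step 5: in state C at pos 2, read 1 -> (C,1)->write 0,move L,goto B. Now: state=B, head=1, tape[-1..3]=01000 (head:   ^)
Step 6: in state B at pos 1, read 0 -> (B,0)->write 1,move L,goto A. Now: state=A, head=0, tape[-1..3]=01100 (head:  ^)
Step 7: in state A at pos 0, read 1 -> (A,1)->write 0,move R,goto C. Now: state=C, head=1, tape[-1..3]=00100 (head:   ^)
Step 8: in state C at pos 1, read 1 -> (C,1)->write 0,move L,goto B. Now: state=B, head=0, tape[-1..3]=00000 (head:  ^)
Step 9: in state B at pos 0, read 0 -> (B,0)->write 1,move L,goto A. Now: state=A, head=-1, tape[-2..3]=001000 (head:  ^)
Step 10: in state A at pos -1, read 0 -> (A,0)->write 1,move R,goto C. Now: state=C, head=0, tape[-2..3]=011000 (head:   ^)
Head positions at steps 0..10: starting at 0, distinct positions visited = {-1, 0, 1, 2} -> 4 position(s)

Answer: 4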